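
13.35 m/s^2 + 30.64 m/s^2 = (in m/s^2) 43.99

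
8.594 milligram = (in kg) 8.594e-06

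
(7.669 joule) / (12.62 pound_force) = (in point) 387.3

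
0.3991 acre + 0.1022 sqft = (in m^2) 1615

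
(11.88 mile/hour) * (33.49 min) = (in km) 10.67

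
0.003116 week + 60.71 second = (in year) 6.168e-05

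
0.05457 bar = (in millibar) 54.57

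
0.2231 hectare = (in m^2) 2231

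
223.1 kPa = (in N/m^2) 2.231e+05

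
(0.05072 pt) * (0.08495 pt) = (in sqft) 5.772e-09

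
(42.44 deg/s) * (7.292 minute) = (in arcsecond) 6.685e+07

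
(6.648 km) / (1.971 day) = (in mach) 0.0001146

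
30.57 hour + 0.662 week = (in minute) 8507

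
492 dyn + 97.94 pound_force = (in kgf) 44.43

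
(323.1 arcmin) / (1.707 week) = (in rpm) 8.693e-07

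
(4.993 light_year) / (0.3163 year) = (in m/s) 4.736e+09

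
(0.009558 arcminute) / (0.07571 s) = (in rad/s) 3.672e-05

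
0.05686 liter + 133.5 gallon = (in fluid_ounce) 1.709e+04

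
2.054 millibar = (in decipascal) 2054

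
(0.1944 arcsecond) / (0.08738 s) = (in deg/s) 0.000618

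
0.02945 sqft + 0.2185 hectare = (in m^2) 2185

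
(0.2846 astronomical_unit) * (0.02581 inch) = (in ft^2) 3.004e+08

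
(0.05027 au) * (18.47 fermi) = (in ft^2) 0.001495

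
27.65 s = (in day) 0.00032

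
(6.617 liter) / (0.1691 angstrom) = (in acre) 9.669e+04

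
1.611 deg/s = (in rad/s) 0.02812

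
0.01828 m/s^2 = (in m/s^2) 0.01828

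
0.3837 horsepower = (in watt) 286.1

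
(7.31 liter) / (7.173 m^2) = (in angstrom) 1.019e+07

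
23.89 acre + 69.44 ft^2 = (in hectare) 9.669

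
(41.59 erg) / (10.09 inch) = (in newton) 1.623e-05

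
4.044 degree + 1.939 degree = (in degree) 5.983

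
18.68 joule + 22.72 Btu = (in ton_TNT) 5.734e-06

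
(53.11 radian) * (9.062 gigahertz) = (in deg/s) 2.758e+13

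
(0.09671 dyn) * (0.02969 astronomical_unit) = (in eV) 2.681e+22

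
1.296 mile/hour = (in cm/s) 57.94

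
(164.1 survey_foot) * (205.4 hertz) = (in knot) 1.997e+04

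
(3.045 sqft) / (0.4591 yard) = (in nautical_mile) 0.0003639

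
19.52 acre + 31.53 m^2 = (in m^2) 7.903e+04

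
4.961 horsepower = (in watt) 3699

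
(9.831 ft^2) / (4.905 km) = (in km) 1.862e-07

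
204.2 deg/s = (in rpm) 34.03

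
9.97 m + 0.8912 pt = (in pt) 2.826e+04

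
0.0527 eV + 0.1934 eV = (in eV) 0.2461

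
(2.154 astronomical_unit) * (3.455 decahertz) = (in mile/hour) 2.49e+13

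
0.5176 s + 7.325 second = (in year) 2.487e-07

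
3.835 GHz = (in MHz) 3835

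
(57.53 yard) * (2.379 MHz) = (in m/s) 1.251e+08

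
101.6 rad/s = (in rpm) 970.2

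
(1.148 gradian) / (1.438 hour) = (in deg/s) 0.0001996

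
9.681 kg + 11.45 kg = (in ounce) 745.4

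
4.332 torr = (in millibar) 5.776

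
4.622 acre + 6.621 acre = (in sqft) 4.897e+05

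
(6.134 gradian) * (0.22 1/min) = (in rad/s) 0.0003533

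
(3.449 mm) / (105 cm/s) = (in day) 3.802e-08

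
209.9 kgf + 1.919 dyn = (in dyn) 2.058e+08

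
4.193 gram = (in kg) 0.004193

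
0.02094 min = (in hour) 0.000349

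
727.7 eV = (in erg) 1.166e-09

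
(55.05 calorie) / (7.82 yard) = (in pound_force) 7.241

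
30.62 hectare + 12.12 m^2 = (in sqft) 3.296e+06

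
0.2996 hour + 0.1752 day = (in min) 270.3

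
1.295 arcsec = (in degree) 0.0003597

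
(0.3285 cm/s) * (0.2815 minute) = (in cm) 5.548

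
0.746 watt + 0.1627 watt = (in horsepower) 0.001219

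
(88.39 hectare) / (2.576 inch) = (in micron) 1.351e+13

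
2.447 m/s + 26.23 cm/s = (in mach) 0.007957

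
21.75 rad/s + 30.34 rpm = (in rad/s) 24.93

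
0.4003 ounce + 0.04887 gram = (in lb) 0.02513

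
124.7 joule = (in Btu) 0.1182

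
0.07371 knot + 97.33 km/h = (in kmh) 97.47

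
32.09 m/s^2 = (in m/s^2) 32.09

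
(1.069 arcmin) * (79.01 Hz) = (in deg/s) 1.408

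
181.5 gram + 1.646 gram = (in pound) 0.4038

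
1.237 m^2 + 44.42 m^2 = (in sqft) 491.4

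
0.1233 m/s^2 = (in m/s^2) 0.1233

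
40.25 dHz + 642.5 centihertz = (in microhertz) 1.045e+07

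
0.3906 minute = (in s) 23.44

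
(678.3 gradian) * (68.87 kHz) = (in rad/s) 7.338e+05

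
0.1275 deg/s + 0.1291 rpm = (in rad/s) 0.01574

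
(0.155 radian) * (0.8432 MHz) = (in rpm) 1.248e+06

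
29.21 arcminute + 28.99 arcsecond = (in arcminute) 29.69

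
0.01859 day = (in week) 0.002656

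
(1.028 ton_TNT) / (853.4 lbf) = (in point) 3.212e+09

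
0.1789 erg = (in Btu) 1.696e-11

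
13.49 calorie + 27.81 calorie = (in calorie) 41.3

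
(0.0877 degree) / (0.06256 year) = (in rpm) 7.409e-09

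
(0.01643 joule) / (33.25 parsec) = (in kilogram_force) 1.633e-21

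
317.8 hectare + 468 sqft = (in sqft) 3.421e+07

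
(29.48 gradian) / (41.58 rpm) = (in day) 1.231e-06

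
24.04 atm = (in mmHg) 1.827e+04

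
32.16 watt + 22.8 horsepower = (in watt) 1.703e+04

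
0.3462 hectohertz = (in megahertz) 3.462e-05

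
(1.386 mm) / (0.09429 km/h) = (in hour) 1.47e-05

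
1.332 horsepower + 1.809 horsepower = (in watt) 2342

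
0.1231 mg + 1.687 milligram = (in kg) 1.81e-06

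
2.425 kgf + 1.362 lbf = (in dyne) 2.984e+06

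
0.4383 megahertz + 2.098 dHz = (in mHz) 4.383e+08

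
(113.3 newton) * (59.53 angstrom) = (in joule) 6.745e-07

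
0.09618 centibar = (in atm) 0.0009492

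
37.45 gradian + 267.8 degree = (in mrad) 5262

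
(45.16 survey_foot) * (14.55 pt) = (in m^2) 0.07065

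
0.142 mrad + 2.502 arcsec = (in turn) 2.453e-05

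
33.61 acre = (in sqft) 1.464e+06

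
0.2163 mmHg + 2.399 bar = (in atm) 2.368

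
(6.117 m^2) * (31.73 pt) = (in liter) 68.47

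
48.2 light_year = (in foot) 1.496e+18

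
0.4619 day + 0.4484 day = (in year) 0.002494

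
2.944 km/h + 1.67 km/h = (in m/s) 1.282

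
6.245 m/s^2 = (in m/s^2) 6.245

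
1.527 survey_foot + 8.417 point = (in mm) 468.4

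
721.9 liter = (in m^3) 0.7219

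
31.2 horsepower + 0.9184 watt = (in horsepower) 31.2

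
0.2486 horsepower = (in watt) 185.4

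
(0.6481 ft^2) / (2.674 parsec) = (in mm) 7.297e-16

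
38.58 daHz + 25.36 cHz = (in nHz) 3.861e+11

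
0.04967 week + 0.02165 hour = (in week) 0.0498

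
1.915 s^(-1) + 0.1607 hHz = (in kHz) 0.01799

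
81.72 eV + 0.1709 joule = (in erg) 1.709e+06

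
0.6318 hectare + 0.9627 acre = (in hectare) 1.021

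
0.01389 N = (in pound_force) 0.003123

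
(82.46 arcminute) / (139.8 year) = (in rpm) 5.195e-11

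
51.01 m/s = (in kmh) 183.6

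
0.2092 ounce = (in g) 5.931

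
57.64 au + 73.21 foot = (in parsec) 0.0002794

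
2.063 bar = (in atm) 2.036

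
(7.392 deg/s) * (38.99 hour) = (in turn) 2882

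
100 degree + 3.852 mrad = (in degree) 100.2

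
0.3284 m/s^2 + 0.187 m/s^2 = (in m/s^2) 0.5154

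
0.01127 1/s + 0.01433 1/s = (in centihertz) 2.56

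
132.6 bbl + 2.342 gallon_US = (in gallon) 5572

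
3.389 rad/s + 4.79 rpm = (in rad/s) 3.891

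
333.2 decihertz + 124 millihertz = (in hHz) 0.3344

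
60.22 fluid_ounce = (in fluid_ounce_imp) 62.68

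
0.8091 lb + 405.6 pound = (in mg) 1.843e+08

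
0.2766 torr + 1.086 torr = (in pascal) 181.7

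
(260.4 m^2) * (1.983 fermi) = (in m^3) 5.164e-13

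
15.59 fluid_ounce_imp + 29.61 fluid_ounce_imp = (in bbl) 0.008078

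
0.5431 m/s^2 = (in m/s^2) 0.5431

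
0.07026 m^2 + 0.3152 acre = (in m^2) 1276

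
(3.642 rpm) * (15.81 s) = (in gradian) 383.9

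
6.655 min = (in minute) 6.655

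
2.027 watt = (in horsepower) 0.002718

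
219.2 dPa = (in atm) 0.0002163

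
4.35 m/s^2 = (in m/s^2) 4.35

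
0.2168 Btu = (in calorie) 54.67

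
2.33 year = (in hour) 2.041e+04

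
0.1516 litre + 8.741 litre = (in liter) 8.893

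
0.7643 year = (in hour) 6695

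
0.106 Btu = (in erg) 1.118e+09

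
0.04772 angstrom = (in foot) 1.566e-11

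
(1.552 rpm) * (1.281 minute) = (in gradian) 795.2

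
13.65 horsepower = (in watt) 1.018e+04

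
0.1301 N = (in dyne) 1.301e+04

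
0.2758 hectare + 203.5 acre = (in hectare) 82.63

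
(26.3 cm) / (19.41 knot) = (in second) 0.02634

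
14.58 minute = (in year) 2.774e-05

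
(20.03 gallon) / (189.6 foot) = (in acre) 3.242e-07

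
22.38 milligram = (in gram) 0.02238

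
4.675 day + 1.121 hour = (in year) 0.01294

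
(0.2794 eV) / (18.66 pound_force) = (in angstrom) 5.393e-12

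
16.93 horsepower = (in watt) 1.262e+04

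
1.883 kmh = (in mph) 1.17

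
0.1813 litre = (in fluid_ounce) 6.13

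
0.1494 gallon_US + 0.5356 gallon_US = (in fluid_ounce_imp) 91.26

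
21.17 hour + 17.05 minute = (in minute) 1287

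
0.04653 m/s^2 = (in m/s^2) 0.04653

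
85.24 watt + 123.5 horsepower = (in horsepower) 123.6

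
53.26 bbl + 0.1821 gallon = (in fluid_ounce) 2.863e+05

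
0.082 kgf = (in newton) 0.8041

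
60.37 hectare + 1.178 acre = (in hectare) 60.85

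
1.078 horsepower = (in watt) 803.9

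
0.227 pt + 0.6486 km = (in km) 0.6486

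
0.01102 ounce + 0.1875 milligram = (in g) 0.3126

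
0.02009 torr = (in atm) 2.643e-05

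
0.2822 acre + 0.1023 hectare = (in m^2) 2165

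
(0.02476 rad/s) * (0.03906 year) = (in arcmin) 1.048e+08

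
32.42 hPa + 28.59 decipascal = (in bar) 0.03245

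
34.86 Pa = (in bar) 0.0003486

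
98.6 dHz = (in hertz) 9.86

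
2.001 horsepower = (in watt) 1492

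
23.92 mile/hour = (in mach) 0.0314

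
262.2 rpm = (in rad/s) 27.46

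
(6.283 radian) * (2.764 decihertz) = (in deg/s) 99.5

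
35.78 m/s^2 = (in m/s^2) 35.78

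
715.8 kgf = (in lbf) 1578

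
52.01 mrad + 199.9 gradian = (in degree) 182.9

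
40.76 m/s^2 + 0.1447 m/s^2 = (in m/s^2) 40.9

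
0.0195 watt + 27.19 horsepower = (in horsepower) 27.19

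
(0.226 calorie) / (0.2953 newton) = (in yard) 3.502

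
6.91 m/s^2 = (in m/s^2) 6.91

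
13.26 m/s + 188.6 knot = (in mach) 0.3239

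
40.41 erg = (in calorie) 9.658e-07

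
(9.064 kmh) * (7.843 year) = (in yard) 6.81e+08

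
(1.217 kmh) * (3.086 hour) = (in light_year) 3.97e-13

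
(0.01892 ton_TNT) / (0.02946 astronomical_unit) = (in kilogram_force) 0.001832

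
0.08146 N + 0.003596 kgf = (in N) 0.1167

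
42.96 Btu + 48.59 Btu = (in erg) 9.659e+11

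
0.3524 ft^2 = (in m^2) 0.03274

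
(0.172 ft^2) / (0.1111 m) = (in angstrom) 1.438e+09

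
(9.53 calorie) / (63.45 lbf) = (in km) 0.0001413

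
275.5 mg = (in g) 0.2755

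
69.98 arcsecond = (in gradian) 0.0216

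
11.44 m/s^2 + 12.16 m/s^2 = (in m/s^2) 23.6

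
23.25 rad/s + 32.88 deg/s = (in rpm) 227.5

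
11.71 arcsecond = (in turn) 9.035e-06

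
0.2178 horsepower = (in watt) 162.4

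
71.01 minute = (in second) 4261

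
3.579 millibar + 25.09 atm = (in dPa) 2.543e+07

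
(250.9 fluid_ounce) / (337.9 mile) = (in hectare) 1.364e-12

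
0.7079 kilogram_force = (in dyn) 6.942e+05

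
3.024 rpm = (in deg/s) 18.14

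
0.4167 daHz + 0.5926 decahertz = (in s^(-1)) 10.09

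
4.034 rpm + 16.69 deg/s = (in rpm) 6.816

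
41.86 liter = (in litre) 41.86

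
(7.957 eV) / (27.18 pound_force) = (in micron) 1.054e-14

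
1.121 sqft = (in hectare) 1.041e-05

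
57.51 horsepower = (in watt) 4.289e+04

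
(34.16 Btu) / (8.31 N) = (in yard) 4743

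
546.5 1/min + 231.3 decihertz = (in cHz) 3224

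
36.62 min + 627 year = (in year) 627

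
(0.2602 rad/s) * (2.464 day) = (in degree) 3.174e+06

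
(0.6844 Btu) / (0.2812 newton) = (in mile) 1.596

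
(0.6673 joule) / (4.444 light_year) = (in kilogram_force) 1.618e-18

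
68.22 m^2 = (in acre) 0.01686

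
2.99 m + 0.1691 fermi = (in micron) 2.99e+06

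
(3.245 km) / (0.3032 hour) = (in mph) 6.65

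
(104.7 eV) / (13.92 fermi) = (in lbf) 0.0002709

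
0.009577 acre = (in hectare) 0.003876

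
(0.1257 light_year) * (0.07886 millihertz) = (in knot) 1.823e+11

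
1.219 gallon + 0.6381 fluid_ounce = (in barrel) 0.02914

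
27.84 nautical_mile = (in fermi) 5.156e+19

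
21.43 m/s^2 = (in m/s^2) 21.43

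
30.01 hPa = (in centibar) 3.001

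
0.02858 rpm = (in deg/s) 0.1715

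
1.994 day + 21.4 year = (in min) 1.125e+07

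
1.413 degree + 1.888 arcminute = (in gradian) 1.605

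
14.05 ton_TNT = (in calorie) 1.405e+10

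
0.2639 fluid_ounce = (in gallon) 0.002062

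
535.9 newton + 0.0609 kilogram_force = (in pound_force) 120.6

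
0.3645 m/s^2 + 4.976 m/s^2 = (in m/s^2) 5.34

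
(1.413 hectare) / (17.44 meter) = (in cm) 8.102e+04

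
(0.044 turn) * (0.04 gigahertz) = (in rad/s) 1.106e+07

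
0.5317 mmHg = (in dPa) 708.9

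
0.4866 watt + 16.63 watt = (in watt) 17.12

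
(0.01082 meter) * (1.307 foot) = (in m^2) 0.00431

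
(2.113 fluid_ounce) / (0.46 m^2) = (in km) 1.358e-07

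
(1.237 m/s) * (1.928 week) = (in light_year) 1.525e-10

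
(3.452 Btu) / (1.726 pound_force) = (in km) 0.4744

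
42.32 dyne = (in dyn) 42.32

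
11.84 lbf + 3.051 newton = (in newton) 55.72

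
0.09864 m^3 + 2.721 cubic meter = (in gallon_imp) 620.2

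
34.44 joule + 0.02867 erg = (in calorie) 8.231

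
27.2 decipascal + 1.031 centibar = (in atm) 0.0102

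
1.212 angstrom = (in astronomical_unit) 8.102e-22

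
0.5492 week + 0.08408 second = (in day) 3.844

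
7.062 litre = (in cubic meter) 0.007062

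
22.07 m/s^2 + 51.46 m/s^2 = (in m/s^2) 73.53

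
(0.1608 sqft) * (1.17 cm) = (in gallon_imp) 0.03845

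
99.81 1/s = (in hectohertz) 0.9981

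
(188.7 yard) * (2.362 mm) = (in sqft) 4.387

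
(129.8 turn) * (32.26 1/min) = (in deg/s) 2.512e+04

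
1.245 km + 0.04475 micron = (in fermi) 1.245e+18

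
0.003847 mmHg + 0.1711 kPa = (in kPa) 0.1716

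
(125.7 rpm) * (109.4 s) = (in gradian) 9.168e+04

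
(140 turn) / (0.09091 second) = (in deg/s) 5.544e+05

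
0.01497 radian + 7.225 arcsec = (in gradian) 0.9552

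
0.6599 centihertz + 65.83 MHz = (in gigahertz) 0.06583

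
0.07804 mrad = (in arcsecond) 16.1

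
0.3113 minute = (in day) 0.0002162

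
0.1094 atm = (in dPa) 1.108e+05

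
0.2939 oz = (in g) 8.332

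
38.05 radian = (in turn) 6.056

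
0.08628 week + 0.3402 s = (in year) 0.001655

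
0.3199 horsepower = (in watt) 238.5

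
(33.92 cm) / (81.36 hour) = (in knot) 2.251e-06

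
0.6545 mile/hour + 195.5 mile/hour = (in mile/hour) 196.2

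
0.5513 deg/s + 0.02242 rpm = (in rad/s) 0.01197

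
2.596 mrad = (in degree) 0.1487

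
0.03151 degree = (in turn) 8.753e-05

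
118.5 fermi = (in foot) 3.888e-13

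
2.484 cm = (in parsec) 8.05e-19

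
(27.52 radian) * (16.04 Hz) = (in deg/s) 2.529e+04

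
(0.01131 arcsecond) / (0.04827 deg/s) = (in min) 1.085e-06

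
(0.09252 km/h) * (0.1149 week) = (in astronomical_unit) 1.194e-08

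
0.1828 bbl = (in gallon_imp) 6.393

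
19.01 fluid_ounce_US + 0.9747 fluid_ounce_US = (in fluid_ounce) 19.98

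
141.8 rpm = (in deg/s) 850.8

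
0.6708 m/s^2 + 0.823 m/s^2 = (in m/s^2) 1.494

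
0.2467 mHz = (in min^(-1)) 0.0148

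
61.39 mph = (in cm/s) 2744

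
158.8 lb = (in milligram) 7.203e+07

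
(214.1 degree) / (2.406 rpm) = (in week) 2.452e-05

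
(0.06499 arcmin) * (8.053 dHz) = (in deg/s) 0.0008723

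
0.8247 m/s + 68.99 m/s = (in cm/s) 6981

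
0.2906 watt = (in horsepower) 0.0003897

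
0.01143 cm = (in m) 0.0001143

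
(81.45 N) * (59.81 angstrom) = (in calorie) 1.164e-07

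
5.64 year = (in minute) 2.964e+06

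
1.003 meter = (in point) 2843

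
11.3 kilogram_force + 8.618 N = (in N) 119.4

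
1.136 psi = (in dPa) 7.832e+04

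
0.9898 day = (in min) 1425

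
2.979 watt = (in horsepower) 0.003995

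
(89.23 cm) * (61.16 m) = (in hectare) 0.005457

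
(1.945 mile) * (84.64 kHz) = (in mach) 7.781e+05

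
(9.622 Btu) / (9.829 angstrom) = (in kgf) 1.053e+12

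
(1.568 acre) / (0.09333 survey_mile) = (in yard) 46.2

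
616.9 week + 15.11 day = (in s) 3.744e+08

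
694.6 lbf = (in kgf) 315.1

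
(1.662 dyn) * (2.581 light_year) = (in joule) 4.058e+11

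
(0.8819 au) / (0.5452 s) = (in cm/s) 2.42e+13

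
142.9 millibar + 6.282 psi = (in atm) 0.5685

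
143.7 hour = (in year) 0.0164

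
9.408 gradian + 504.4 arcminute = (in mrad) 294.5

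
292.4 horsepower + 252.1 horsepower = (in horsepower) 544.5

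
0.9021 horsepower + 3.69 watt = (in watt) 676.4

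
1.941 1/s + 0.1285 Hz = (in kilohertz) 0.00207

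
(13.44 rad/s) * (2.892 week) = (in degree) 1.347e+09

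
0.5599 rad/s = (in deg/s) 32.08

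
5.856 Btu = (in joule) 6178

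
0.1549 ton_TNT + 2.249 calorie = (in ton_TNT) 0.1549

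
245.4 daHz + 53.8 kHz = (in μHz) 5.625e+10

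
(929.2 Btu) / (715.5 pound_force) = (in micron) 3.08e+08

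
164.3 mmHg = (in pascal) 2.19e+04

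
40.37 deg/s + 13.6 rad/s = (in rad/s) 14.3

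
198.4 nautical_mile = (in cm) 3.674e+07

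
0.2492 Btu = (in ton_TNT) 6.284e-08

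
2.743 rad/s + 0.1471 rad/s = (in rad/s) 2.89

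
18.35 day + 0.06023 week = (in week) 2.682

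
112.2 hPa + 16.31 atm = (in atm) 16.42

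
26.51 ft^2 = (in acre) 0.0006086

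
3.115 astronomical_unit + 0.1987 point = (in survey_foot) 1.529e+12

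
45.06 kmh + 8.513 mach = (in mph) 6512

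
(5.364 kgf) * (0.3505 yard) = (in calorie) 4.029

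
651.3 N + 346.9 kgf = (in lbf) 911.2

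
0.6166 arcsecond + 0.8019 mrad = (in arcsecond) 166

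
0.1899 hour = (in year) 2.168e-05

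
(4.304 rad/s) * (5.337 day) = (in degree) 1.137e+08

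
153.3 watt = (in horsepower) 0.2056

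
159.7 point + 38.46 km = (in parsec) 1.246e-12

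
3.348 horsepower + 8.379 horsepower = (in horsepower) 11.73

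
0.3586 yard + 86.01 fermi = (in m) 0.3279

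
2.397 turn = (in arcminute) 5.178e+04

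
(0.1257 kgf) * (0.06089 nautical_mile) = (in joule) 139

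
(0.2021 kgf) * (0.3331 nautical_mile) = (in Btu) 1.159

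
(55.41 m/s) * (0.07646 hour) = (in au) 1.02e-07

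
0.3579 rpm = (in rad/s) 0.03748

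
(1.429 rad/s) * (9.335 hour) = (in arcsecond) 9.905e+09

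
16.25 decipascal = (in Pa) 1.625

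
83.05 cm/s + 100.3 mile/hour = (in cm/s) 4567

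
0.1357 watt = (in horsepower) 0.000182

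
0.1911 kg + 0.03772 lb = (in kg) 0.2082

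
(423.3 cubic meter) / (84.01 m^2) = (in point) 1.428e+04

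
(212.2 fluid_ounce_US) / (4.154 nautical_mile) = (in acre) 2.016e-10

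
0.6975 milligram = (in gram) 0.0006975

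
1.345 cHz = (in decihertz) 0.1345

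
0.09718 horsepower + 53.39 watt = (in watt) 125.9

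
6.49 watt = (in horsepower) 0.008703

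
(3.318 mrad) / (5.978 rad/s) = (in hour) 1.542e-07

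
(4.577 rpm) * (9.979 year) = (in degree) 8.642e+09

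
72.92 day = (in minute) 1.05e+05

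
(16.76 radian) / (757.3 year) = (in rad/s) 7.018e-10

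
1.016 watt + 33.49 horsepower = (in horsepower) 33.49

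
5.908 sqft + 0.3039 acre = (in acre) 0.304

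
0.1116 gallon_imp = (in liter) 0.5073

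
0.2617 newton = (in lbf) 0.05883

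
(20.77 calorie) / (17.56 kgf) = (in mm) 504.6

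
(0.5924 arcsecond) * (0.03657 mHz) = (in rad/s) 1.05e-10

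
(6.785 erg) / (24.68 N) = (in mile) 1.708e-11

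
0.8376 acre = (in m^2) 3390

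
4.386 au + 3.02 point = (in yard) 7.176e+11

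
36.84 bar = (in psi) 534.3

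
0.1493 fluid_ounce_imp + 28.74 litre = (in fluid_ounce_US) 972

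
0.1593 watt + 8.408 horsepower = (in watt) 6270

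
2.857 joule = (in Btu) 0.002708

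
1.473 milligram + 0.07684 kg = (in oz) 2.711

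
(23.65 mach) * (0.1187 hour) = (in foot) 1.129e+07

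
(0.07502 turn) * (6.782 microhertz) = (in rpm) 3.053e-05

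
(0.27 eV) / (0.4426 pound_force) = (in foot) 7.209e-20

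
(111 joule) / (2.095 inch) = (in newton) 2086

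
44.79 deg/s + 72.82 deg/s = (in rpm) 19.6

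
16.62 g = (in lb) 0.03664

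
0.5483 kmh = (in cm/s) 15.23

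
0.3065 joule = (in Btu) 0.0002905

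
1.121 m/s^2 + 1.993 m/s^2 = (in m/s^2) 3.114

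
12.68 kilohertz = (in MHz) 0.01268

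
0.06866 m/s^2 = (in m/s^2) 0.06866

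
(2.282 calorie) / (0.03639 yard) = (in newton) 286.9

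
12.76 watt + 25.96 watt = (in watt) 38.72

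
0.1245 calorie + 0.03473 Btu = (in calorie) 8.882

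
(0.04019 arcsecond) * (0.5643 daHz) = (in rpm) 1.05e-05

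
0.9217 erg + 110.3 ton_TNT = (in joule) 4.615e+11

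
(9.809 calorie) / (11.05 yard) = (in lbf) 0.9131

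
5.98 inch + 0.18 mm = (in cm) 15.21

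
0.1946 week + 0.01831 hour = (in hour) 32.71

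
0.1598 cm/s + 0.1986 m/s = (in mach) 0.000588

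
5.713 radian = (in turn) 0.9093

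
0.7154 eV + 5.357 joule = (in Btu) 0.005077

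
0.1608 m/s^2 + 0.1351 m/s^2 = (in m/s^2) 0.2959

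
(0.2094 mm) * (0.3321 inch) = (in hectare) 1.766e-10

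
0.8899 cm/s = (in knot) 0.0173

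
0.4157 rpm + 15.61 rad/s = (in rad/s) 15.65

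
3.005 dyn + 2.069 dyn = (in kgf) 5.174e-06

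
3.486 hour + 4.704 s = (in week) 0.02076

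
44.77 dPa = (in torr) 0.03358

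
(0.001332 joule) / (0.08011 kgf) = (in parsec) 5.495e-20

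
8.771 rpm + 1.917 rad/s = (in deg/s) 162.5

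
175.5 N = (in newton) 175.5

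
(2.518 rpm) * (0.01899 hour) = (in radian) 18.03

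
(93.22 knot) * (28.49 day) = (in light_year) 1.248e-08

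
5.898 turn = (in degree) 2123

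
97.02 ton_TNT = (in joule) 4.059e+11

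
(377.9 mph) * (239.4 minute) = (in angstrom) 2.427e+16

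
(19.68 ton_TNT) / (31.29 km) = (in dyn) 2.632e+11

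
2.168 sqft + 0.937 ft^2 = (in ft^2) 3.105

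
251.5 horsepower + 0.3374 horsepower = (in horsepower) 251.8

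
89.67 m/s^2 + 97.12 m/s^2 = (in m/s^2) 186.8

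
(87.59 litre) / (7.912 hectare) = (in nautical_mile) 5.978e-10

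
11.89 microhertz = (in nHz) 1.189e+04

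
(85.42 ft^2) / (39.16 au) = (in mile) 8.417e-16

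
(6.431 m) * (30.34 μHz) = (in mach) 5.73e-07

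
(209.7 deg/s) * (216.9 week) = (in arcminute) 1.651e+12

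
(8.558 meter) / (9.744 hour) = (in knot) 0.0004742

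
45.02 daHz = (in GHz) 4.502e-07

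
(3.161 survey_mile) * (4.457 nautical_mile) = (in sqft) 4.52e+08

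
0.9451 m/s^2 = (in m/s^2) 0.9451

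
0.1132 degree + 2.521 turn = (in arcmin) 5.446e+04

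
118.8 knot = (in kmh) 220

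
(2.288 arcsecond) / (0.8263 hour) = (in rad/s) 3.729e-09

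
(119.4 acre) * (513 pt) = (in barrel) 5.5e+05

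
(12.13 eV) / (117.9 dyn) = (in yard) 1.803e-15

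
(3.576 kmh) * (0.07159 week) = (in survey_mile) 26.72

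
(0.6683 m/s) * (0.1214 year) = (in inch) 1.007e+08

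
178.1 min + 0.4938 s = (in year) 0.0003389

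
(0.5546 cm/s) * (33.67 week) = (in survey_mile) 70.18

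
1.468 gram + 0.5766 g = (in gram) 2.045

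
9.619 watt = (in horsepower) 0.0129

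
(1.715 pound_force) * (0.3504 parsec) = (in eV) 5.148e+35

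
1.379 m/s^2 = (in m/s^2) 1.379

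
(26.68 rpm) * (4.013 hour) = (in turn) 6424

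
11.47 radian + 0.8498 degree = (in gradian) 731.1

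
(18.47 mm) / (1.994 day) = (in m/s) 1.072e-07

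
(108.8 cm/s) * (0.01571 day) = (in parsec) 4.786e-14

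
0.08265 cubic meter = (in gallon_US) 21.83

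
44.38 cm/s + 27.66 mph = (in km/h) 46.11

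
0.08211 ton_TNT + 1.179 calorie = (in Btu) 3.256e+05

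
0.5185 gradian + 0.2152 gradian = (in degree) 0.6603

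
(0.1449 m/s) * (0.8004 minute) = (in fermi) 6.959e+15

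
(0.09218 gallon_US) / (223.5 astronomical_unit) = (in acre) 2.579e-21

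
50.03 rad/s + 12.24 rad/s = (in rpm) 594.6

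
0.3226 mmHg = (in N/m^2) 43.01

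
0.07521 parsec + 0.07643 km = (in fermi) 2.321e+30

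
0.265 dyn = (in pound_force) 5.957e-07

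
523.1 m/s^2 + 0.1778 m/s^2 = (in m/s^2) 523.3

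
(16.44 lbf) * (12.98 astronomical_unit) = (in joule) 1.42e+14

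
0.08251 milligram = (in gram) 8.251e-05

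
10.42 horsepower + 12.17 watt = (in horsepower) 10.44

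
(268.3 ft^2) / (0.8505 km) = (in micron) 2.931e+04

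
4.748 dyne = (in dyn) 4.748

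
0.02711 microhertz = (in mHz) 2.711e-05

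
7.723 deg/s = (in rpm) 1.287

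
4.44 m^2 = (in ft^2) 47.79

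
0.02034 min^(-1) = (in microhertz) 339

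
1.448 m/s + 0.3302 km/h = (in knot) 2.993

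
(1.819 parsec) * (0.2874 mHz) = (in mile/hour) 3.608e+13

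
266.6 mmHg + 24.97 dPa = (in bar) 0.3555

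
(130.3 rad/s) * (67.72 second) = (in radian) 8824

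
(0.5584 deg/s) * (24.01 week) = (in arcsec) 2.919e+10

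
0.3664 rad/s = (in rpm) 3.499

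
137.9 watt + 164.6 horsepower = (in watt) 1.229e+05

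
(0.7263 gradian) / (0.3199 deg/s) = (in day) 2.365e-05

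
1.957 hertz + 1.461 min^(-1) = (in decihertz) 19.81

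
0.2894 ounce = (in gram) 8.204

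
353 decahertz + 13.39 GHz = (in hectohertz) 1.339e+08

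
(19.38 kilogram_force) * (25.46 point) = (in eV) 1.065e+19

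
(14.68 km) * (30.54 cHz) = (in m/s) 4483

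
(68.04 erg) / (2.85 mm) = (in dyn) 238.7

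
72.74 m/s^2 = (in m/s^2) 72.74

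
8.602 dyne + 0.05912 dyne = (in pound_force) 1.947e-05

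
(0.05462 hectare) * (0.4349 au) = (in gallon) 9.388e+15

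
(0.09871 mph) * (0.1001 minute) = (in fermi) 2.65e+14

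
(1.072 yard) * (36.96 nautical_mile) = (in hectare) 6.71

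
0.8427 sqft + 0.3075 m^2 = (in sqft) 4.153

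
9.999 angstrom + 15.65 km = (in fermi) 1.565e+19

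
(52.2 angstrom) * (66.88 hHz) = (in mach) 1.025e-07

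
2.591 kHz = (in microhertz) 2.591e+09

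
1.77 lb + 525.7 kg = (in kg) 526.5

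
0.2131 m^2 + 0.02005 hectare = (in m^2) 200.7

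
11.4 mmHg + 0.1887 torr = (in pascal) 1545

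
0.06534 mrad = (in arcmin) 0.2246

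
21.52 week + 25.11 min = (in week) 21.52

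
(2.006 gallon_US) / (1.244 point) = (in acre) 0.004276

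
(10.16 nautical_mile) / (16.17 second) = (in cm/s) 1.164e+05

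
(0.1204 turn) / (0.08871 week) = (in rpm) 0.0001346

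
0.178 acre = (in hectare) 0.07203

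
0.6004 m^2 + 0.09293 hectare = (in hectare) 0.09299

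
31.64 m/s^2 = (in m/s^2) 31.64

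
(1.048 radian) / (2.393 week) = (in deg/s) 4.149e-05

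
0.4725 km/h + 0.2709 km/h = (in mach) 0.0006065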